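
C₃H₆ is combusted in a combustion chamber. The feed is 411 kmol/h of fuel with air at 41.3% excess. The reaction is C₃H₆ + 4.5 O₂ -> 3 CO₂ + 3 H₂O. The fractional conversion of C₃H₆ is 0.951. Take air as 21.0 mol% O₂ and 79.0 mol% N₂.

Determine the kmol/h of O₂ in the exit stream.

854 kmol/h

Stoichiometric O₂ = 4.5 × 411 = 1850 kmol/h; O₂ fed = 1850 × 1.413 = 2613 kmol/h.
N₂ fed = 2613 × 79/21 = 9831 kmol/h.
Fuel reacted = 0.951 × 411 → ξ = 390.9 kmol/h.
Outlet (n = n₀ + ν ξ):
  C₃H₆: 411 − 1(390.9) = 20.14
  O₂: 2613 − 4.5(390.9) = 854.5
  N₂: 9831 (inert)
  CO₂: 0 + 3(390.9) = 1173
  H₂O: 0 + 3(390.9) = 1173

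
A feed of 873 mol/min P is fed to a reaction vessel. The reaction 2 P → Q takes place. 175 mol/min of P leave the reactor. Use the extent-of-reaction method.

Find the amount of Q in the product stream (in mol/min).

For P: n = n₀ − 2ξ → 175 = 873 − 2ξ, giving ξ = 349 mol/min.
Outlet amounts (n = n₀ + ν ξ):
  P: 873 − 2(349) = 175
  Q: 0 + 1(349) = 349

349 mol/min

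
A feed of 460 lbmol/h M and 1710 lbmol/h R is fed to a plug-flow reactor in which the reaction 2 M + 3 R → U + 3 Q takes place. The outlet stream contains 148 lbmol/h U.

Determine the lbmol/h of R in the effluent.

For U: n = n₀ + 1ξ → 148 = 0 + 1ξ, giving ξ = 148 lbmol/h.
Outlet amounts (n = n₀ + ν ξ):
  M: 460 − 2(148) = 164
  R: 1710 − 3(148) = 1266
  U: 0 + 1(148) = 148
  Q: 0 + 3(148) = 444

1270 lbmol/h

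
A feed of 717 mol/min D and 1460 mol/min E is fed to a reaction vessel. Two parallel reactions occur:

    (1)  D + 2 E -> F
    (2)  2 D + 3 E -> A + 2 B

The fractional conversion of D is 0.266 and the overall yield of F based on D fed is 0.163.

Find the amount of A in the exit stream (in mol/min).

Yield of F: 1ξ₁ / 717 = 0.163 → ξ₁ = 116.9 mol/min.
Conversion of D: 1ξ₁ + 2ξ₂ = 0.266 × 717 = 190.7 → ξ₂ = 36.93 mol/min.
Outlet amounts (n = n₀ + Σ ν·ξ):
  D: 717 − 1(116.9) − 2(36.93) = 526.3
  E: 1460 − 2(116.9) − 3(36.93) = 1115
  F: 0 + 1(116.9) = 116.9
  A: 0 + 1(36.93) = 36.93
  B: 0 + 2(36.93) = 73.85

36.9 mol/min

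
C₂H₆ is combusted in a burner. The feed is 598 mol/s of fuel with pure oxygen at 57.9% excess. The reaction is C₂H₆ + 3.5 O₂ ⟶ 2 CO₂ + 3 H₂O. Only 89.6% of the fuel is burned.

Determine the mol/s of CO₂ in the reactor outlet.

1070 mol/s

Stoichiometric O₂ = 3.5 × 598 = 2093 mol/s; O₂ fed = 2093 × 1.579 = 3305 mol/s.
Fuel reacted = 0.896 × 598 → ξ = 535.8 mol/s.
Outlet (n = n₀ + ν ξ):
  C₂H₆: 598 − 1(535.8) = 62.19
  O₂: 3305 − 3.5(535.8) = 1430
  CO₂: 0 + 2(535.8) = 1072
  H₂O: 0 + 3(535.8) = 1607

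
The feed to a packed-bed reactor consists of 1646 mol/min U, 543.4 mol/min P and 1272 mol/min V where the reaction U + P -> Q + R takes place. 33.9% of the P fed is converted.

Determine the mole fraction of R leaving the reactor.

0.0532

P reacted = 0.339 × 543.4 = 184.2 mol/min; ν_P = −1, so ξ = 184.2/1 = 184.2 mol/min.
Outlet amounts (n = n₀ + ν ξ):
  U: 1646 − 1(184.2) = 1462
  P: 543.4 − 1(184.2) = 359.2
  Q: 0 + 1(184.2) = 184.2
  R: 0 + 1(184.2) = 184.2
  V: 1272 (inert)
Total out = 3461 mol/min; y_R = 184.2 / 3461 = 0.05322.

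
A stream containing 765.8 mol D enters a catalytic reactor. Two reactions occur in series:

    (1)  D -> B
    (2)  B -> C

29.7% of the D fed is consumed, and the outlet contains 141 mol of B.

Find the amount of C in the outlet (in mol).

Conversion of D: D consumed = 1ξ₁ = 0.297 × 765.8 → ξ₁ = 227.4 mol.
B balance: n_B = 0 + 1ξ₁ − 1ξ₂ = 141 → ξ₂ = (1·227.4 − 141)/1 = 86.44 mol.
Outlet amounts (n = n₀ + Σ ν·ξ):
  D: 765.8 − 1(227.4) = 538.4
  B: 0 + 1(227.4) − 1(86.44) = 141
  C: 0 + 1(86.44) = 86.44

86.4 mol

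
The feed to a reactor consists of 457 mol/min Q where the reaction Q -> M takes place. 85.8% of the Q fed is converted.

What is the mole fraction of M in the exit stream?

Q reacted = 0.858 × 457 = 392.1 mol/min; ν_Q = −1, so ξ = 392.1/1 = 392.1 mol/min.
Outlet amounts (n = n₀ + ν ξ):
  Q: 457 − 1(392.1) = 64.89
  M: 0 + 1(392.1) = 392.1
Total out = 457 mol/min; y_M = 392.1 / 457 = 0.858.

0.858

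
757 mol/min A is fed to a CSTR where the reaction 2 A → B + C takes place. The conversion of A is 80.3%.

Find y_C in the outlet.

0.401

A reacted = 0.803 × 757 = 607.9 mol/min; ν_A = −2, so ξ = 607.9/2 = 303.9 mol/min.
Outlet amounts (n = n₀ + ν ξ):
  A: 757 − 2(303.9) = 149.1
  B: 0 + 1(303.9) = 303.9
  C: 0 + 1(303.9) = 303.9
Total out = 757 mol/min; y_C = 303.9 / 757 = 0.4015.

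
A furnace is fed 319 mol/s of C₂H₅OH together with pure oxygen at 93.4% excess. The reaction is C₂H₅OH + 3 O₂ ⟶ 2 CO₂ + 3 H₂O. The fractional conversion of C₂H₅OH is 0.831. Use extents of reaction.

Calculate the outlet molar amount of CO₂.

530 mol/s

Stoichiometric O₂ = 3 × 319 = 957 mol/s; O₂ fed = 957 × 1.934 = 1851 mol/s.
Fuel reacted = 0.831 × 319 → ξ = 265.1 mol/s.
Outlet (n = n₀ + ν ξ):
  C₂H₅OH: 319 − 1(265.1) = 53.91
  O₂: 1851 − 3(265.1) = 1056
  CO₂: 0 + 2(265.1) = 530.2
  H₂O: 0 + 3(265.1) = 795.3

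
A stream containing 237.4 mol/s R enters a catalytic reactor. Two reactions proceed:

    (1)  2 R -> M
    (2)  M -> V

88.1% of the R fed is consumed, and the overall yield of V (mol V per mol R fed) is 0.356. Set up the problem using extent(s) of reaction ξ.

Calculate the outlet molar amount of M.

Conversion of R: R consumed = 2ξ₁ = 0.881 × 237.4 → ξ₁ = 104.6 mol/s.
Yield of V: 1ξ₂ / 237.4 = 0.356 → ξ₂ = 84.51 mol/s.
Outlet amounts (n = n₀ + Σ ν·ξ):
  R: 237.4 − 2(104.6) = 28.25
  M: 0 + 1(104.6) − 1(84.51) = 20.06
  V: 0 + 1(84.51) = 84.51

20.1 mol/s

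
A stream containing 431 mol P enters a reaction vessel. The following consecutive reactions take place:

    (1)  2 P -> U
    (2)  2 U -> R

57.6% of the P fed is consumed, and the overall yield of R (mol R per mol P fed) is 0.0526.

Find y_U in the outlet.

Conversion of P: P consumed = 2ξ₁ = 0.576 × 431 → ξ₁ = 124.1 mol.
Yield of R: 1ξ₂ / 431 = 0.0526 → ξ₂ = 22.67 mol.
Outlet amounts (n = n₀ + Σ ν·ξ):
  P: 431 − 2(124.1) = 182.7
  U: 0 + 1(124.1) − 2(22.67) = 78.79
  R: 0 + 1(22.67) = 22.67
Total out = 284.2 mol; y_U = 78.79 / 284.2 = 0.2772.

0.277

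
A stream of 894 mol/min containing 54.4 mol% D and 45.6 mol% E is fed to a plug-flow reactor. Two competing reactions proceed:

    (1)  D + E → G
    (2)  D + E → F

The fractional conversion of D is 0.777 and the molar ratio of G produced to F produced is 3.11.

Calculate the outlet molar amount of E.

29.8 mol/min

Conversion of D: D consumed = 0.777 × 486.3 = 377.9 mol/min = 1ξ₁ + 1ξ₂.
Selectivity: 1ξ₁ / (1ξ₂) = 3.11 → ξ₁ = 3.11 ξ₂.
Substitute: (1·3.11 + 1) ξ₂ = 377.9 → ξ₂ = 91.94 mol/min, ξ₁ = 285.9 mol/min.
Outlet amounts (n = n₀ + Σ ν·ξ):
  D: 486.3 − 1(285.9) − 1(91.94) = 108.5
  E: 407.7 − 1(285.9) − 1(91.94) = 29.78
  G: 0 + 1(285.9) = 285.9
  F: 0 + 1(91.94) = 91.94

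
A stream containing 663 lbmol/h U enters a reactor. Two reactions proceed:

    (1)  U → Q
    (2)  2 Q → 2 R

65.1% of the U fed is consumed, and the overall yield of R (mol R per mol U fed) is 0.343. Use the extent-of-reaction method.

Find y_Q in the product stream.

Conversion of U: U consumed = 1ξ₁ = 0.651 × 663 → ξ₁ = 431.6 lbmol/h.
Yield of R: 2ξ₂ / 663 = 0.343 → ξ₂ = 113.7 lbmol/h.
Outlet amounts (n = n₀ + Σ ν·ξ):
  U: 663 − 1(431.6) = 231.4
  Q: 0 + 1(431.6) − 2(113.7) = 204.2
  R: 0 + 2(113.7) = 227.4
Total out = 663 lbmol/h; y_Q = 204.2 / 663 = 0.308.

0.308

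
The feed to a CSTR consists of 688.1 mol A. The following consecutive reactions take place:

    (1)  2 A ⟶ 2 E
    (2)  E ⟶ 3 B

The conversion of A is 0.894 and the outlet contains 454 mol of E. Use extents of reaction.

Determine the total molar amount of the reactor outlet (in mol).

1010 mol

Conversion of A: A consumed = 2ξ₁ = 0.894 × 688.1 → ξ₁ = 307.6 mol.
E balance: n_E = 0 + 2ξ₁ − 1ξ₂ = 454 → ξ₂ = (2·307.6 − 454)/1 = 161.2 mol.
Outlet amounts (n = n₀ + Σ ν·ξ):
  A: 688.1 − 2(307.6) = 72.94
  E: 0 + 2(307.6) − 1(161.2) = 454
  B: 0 + 3(161.2) = 483.5
Total out = 72.94 + 454 + 483.5 = 1010 mol.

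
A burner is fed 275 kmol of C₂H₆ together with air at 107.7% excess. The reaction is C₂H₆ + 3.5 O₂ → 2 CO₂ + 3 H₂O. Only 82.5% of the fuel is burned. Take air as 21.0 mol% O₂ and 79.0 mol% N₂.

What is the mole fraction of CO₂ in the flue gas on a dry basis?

0.0492

Stoichiometric O₂ = 3.5 × 275 = 962.5 kmol; O₂ fed = 962.5 × 2.077 = 1999 kmol.
N₂ fed = 1999 × 79/21 = 7520 kmol.
Fuel reacted = 0.825 × 275 → ξ = 226.9 kmol.
Outlet (n = n₀ + ν ξ):
  C₂H₆: 275 − 1(226.9) = 48.12
  O₂: 1999 − 3.5(226.9) = 1205
  N₂: 7520 (inert)
  CO₂: 0 + 2(226.9) = 453.8
  H₂O: 0 + 3(226.9) = 680.6
Dry total = 9227 kmol; y_CO₂ (dry) = 453.8 / 9227 = 0.04917.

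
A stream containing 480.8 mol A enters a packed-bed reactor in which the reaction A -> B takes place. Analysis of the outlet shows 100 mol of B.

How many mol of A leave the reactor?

For B: n = n₀ + 1ξ → 100 = 0 + 1ξ, giving ξ = 100 mol.
Outlet amounts (n = n₀ + ν ξ):
  A: 480.8 − 1(100) = 380.8
  B: 0 + 1(100) = 100

381 mol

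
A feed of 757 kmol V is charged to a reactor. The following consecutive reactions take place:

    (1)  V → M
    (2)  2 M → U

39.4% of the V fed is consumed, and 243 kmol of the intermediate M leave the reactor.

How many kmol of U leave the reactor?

27.6 kmol

Conversion of V: V consumed = 1ξ₁ = 0.394 × 757 → ξ₁ = 298.3 kmol.
M balance: n_M = 0 + 1ξ₁ − 2ξ₂ = 243 → ξ₂ = (1·298.3 − 243)/2 = 27.63 kmol.
Outlet amounts (n = n₀ + Σ ν·ξ):
  V: 757 − 1(298.3) = 458.7
  M: 0 + 1(298.3) − 2(27.63) = 243
  U: 0 + 1(27.63) = 27.63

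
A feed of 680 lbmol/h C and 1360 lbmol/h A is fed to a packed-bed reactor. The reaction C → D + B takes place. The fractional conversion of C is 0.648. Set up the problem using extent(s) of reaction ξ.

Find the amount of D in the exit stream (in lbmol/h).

441 lbmol/h

C reacted = 0.648 × 680 = 440.6 lbmol/h; ν_C = −1, so ξ = 440.6/1 = 440.6 lbmol/h.
Outlet amounts (n = n₀ + ν ξ):
  C: 680 − 1(440.6) = 239.4
  D: 0 + 1(440.6) = 440.6
  B: 0 + 1(440.6) = 440.6
  A: 1360 (inert)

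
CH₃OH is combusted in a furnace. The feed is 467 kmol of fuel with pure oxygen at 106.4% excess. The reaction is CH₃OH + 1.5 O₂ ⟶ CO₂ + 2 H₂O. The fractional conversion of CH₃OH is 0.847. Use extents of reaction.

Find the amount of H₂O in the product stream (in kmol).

Stoichiometric O₂ = 1.5 × 467 = 700.5 kmol; O₂ fed = 700.5 × 2.064 = 1446 kmol.
Fuel reacted = 0.847 × 467 → ξ = 395.5 kmol.
Outlet (n = n₀ + ν ξ):
  CH₃OH: 467 − 1(395.5) = 71.45
  O₂: 1446 − 1.5(395.5) = 852.5
  CO₂: 0 + 1(395.5) = 395.5
  H₂O: 0 + 2(395.5) = 791.1

791 kmol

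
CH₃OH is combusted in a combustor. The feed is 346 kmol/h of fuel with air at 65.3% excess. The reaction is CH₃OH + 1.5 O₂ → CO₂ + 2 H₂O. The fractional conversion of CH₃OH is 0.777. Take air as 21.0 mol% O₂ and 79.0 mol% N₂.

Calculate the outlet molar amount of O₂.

Stoichiometric O₂ = 1.5 × 346 = 519 kmol/h; O₂ fed = 519 × 1.653 = 857.9 kmol/h.
N₂ fed = 857.9 × 79/21 = 3227 kmol/h.
Fuel reacted = 0.777 × 346 → ξ = 268.8 kmol/h.
Outlet (n = n₀ + ν ξ):
  CH₃OH: 346 − 1(268.8) = 77.16
  O₂: 857.9 − 1.5(268.8) = 454.6
  N₂: 3227 (inert)
  CO₂: 0 + 1(268.8) = 268.8
  H₂O: 0 + 2(268.8) = 537.7

455 kmol/h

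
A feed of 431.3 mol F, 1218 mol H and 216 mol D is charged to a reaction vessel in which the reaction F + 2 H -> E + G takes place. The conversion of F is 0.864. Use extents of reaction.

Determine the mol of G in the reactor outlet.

373 mol

F reacted = 0.864 × 431.3 = 372.6 mol; ν_F = −1, so ξ = 372.6/1 = 372.6 mol.
Outlet amounts (n = n₀ + ν ξ):
  F: 431.3 − 1(372.6) = 58.66
  H: 1218 − 2(372.6) = 472.7
  E: 0 + 1(372.6) = 372.6
  G: 0 + 1(372.6) = 372.6
  D: 216 (inert)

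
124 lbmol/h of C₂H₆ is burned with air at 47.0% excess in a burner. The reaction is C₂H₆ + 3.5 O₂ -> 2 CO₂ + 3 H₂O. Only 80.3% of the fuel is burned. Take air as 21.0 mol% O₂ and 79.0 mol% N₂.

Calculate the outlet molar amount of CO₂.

Stoichiometric O₂ = 3.5 × 124 = 434 lbmol/h; O₂ fed = 434 × 1.470 = 638 lbmol/h.
N₂ fed = 638 × 79/21 = 2400 lbmol/h.
Fuel reacted = 0.803 × 124 → ξ = 99.57 lbmol/h.
Outlet (n = n₀ + ν ξ):
  C₂H₆: 124 − 1(99.57) = 24.43
  O₂: 638 − 3.5(99.57) = 289.5
  N₂: 2400 (inert)
  CO₂: 0 + 2(99.57) = 199.1
  H₂O: 0 + 3(99.57) = 298.7

199 lbmol/h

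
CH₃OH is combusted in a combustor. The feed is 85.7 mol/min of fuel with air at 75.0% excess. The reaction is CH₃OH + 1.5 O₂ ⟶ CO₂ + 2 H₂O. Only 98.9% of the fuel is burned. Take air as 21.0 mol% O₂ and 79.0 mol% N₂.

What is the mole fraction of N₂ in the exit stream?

0.706

Stoichiometric O₂ = 1.5 × 85.7 = 128.6 mol/min; O₂ fed = 128.6 × 1.750 = 225 mol/min.
N₂ fed = 225 × 79/21 = 846.3 mol/min.
Fuel reacted = 0.989 × 85.7 → ξ = 84.76 mol/min.
Outlet (n = n₀ + ν ξ):
  CH₃OH: 85.7 − 1(84.76) = 0.9427
  O₂: 225 − 1.5(84.76) = 97.83
  N₂: 846.3 (inert)
  CO₂: 0 + 1(84.76) = 84.76
  H₂O: 0 + 2(84.76) = 169.5
Total out = 1199 mol/min; y_N₂ = 846.3 / 1199 = 0.7056.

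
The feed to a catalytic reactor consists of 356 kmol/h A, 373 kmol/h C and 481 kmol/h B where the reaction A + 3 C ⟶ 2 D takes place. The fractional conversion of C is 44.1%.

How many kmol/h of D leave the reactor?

C reacted = 0.441 × 373 = 164.5 kmol/h; ν_C = −3, so ξ = 164.5/3 = 54.83 kmol/h.
Outlet amounts (n = n₀ + ν ξ):
  A: 356 − 1(54.83) = 301.2
  C: 373 − 3(54.83) = 208.5
  D: 0 + 2(54.83) = 109.7
  B: 481 (inert)

110 kmol/h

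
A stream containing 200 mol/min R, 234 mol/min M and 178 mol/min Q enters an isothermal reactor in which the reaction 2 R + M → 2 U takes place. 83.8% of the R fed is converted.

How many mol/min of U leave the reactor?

168 mol/min

R reacted = 0.838 × 200 = 167.6 mol/min; ν_R = −2, so ξ = 167.6/2 = 83.8 mol/min.
Outlet amounts (n = n₀ + ν ξ):
  R: 200 − 2(83.8) = 32.4
  M: 234 − 1(83.8) = 150.2
  U: 0 + 2(83.8) = 167.6
  Q: 178 (inert)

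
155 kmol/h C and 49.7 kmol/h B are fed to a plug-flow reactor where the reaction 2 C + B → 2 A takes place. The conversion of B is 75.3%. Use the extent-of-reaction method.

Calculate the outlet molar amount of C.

80.2 kmol/h

B reacted = 0.753 × 49.7 = 37.42 kmol/h; ν_B = −1, so ξ = 37.42/1 = 37.42 kmol/h.
Outlet amounts (n = n₀ + ν ξ):
  C: 155 − 2(37.42) = 80.15
  B: 49.7 − 1(37.42) = 12.28
  A: 0 + 2(37.42) = 74.85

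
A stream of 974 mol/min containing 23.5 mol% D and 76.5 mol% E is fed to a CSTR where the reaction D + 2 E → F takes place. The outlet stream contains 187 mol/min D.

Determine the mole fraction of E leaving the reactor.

For D: n = n₀ − 1ξ → 187 = 228.9 − 1ξ, giving ξ = 41.89 mol/min.
Outlet amounts (n = n₀ + ν ξ):
  D: 228.9 − 1(41.89) = 187
  E: 745.1 − 2(41.89) = 661.3
  F: 0 + 1(41.89) = 41.89
Total out = 890.2 mol/min; y_E = 661.3 / 890.2 = 0.7429.

0.743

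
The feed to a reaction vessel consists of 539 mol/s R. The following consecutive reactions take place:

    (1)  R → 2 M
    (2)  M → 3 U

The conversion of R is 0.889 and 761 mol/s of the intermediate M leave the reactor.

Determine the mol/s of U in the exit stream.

592 mol/s

Conversion of R: R consumed = 1ξ₁ = 0.889 × 539 → ξ₁ = 479.2 mol/s.
M balance: n_M = 0 + 2ξ₁ − 1ξ₂ = 761 → ξ₂ = (2·479.2 − 761)/1 = 197.3 mol/s.
Outlet amounts (n = n₀ + Σ ν·ξ):
  R: 539 − 1(479.2) = 59.83
  M: 0 + 2(479.2) − 1(197.3) = 761
  U: 0 + 3(197.3) = 592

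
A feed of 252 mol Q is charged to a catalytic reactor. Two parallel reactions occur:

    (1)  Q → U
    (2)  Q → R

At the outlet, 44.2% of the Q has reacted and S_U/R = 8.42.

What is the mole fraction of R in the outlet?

0.0469

Conversion of Q: Q consumed = 0.442 × 252 = 111.4 mol = 1ξ₁ + 1ξ₂.
Selectivity: 1ξ₁ / (1ξ₂) = 8.42 → ξ₁ = 8.42 ξ₂.
Substitute: (1·8.42 + 1) ξ₂ = 111.4 → ξ₂ = 11.82 mol, ξ₁ = 99.56 mol.
Outlet amounts (n = n₀ + Σ ν·ξ):
  Q: 252 − 1(99.56) − 1(11.82) = 140.6
  U: 0 + 1(99.56) = 99.56
  R: 0 + 1(11.82) = 11.82
Total out = 252 mol; y_R = 11.82 / 252 = 0.04692.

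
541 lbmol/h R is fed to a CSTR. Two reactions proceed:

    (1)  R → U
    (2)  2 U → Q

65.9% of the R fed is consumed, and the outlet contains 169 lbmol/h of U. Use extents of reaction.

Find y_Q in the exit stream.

0.21

Conversion of R: R consumed = 1ξ₁ = 0.659 × 541 → ξ₁ = 356.5 lbmol/h.
U balance: n_U = 0 + 1ξ₁ − 2ξ₂ = 169 → ξ₂ = (1·356.5 − 169)/2 = 93.76 lbmol/h.
Outlet amounts (n = n₀ + Σ ν·ξ):
  R: 541 − 1(356.5) = 184.5
  U: 0 + 1(356.5) − 2(93.76) = 169
  Q: 0 + 1(93.76) = 93.76
Total out = 447.2 lbmol/h; y_Q = 93.76 / 447.2 = 0.2096.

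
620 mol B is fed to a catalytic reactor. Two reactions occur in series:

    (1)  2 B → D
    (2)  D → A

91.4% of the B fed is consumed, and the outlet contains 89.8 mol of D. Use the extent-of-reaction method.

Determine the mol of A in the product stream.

Conversion of B: B consumed = 2ξ₁ = 0.914 × 620 → ξ₁ = 283.3 mol.
D balance: n_D = 0 + 1ξ₁ − 1ξ₂ = 89.8 → ξ₂ = (1·283.3 − 89.8)/1 = 193.5 mol.
Outlet amounts (n = n₀ + Σ ν·ξ):
  B: 620 − 2(283.3) = 53.32
  D: 0 + 1(283.3) − 1(193.5) = 89.8
  A: 0 + 1(193.5) = 193.5

194 mol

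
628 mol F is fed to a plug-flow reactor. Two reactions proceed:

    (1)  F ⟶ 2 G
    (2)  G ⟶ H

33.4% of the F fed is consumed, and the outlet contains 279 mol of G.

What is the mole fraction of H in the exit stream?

0.168

Conversion of F: F consumed = 1ξ₁ = 0.334 × 628 → ξ₁ = 209.8 mol.
G balance: n_G = 0 + 2ξ₁ − 1ξ₂ = 279 → ξ₂ = (2·209.8 − 279)/1 = 140.5 mol.
Outlet amounts (n = n₀ + Σ ν·ξ):
  F: 628 − 1(209.8) = 418.2
  G: 0 + 2(209.8) − 1(140.5) = 279
  H: 0 + 1(140.5) = 140.5
Total out = 837.8 mol; y_H = 140.5 / 837.8 = 0.1677.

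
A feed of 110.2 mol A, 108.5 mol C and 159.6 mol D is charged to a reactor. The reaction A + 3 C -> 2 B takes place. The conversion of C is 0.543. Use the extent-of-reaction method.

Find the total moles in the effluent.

C reacted = 0.543 × 108.5 = 58.92 mol; ν_C = −3, so ξ = 58.92/3 = 19.64 mol.
Outlet amounts (n = n₀ + ν ξ):
  A: 110.2 − 1(19.64) = 90.56
  C: 108.5 − 3(19.64) = 49.58
  B: 0 + 2(19.64) = 39.28
  D: 159.6 (inert)
Total out = 90.56 + 49.58 + 39.28 + 159.6 = 339 mol.

339 mol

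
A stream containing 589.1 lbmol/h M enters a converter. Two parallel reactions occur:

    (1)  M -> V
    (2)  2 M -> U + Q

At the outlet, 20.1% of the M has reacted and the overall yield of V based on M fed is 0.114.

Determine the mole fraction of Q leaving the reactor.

0.0435

Yield of V: 1ξ₁ / 589.1 = 0.114 → ξ₁ = 67.16 lbmol/h.
Conversion of M: 1ξ₁ + 2ξ₂ = 0.201 × 589.1 = 118.4 → ξ₂ = 25.63 lbmol/h.
Outlet amounts (n = n₀ + Σ ν·ξ):
  M: 589.1 − 1(67.16) − 2(25.63) = 470.7
  V: 0 + 1(67.16) = 67.16
  U: 0 + 1(25.63) = 25.63
  Q: 0 + 1(25.63) = 25.63
Total out = 589.1 lbmol/h; y_Q = 25.63 / 589.1 = 0.0435.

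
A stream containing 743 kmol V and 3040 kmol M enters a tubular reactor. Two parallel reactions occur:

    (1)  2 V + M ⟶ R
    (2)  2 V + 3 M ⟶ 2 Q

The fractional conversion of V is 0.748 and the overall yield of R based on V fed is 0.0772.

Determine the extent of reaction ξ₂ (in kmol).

ξ₂ = 221 kmol

Yield of R: 1ξ₁ / 743 = 0.0772 → ξ₁ = 57.36 kmol.
Conversion of V: 2ξ₁ + 2ξ₂ = 0.748 × 743 = 555.8 → ξ₂ = 220.5 kmol.
Outlet amounts (n = n₀ + Σ ν·ξ):
  V: 743 − 2(57.36) − 2(220.5) = 187.2
  M: 3040 − 1(57.36) − 3(220.5) = 2321
  R: 0 + 1(57.36) = 57.36
  Q: 0 + 2(220.5) = 441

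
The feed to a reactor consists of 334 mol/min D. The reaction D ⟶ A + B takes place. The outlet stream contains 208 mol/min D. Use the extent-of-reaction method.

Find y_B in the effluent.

0.274

For D: n = n₀ − 1ξ → 208 = 334 − 1ξ, giving ξ = 126 mol/min.
Outlet amounts (n = n₀ + ν ξ):
  D: 334 − 1(126) = 208
  A: 0 + 1(126) = 126
  B: 0 + 1(126) = 126
Total out = 460 mol/min; y_B = 126 / 460 = 0.2739.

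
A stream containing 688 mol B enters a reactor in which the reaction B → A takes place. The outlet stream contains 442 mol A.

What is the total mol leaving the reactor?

688 mol

For A: n = n₀ + 1ξ → 442 = 0 + 1ξ, giving ξ = 442 mol.
Outlet amounts (n = n₀ + ν ξ):
  B: 688 − 1(442) = 246
  A: 0 + 1(442) = 442
Total out = 246 + 442 = 688 mol.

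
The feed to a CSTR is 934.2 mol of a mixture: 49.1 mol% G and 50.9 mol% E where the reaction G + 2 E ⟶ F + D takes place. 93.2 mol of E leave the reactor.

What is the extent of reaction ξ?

For E: n = n₀ − 2ξ → 93.2 = 475.5 − 2ξ, giving ξ = 191.2 mol.
Outlet amounts (n = n₀ + ν ξ):
  G: 458.7 − 1(191.2) = 267.5
  E: 475.5 − 2(191.2) = 93.2
  F: 0 + 1(191.2) = 191.2
  D: 0 + 1(191.2) = 191.2

ξ = 191 mol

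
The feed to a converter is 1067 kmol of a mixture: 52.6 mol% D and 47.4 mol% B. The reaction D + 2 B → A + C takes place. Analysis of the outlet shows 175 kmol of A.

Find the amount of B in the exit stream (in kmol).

For A: n = n₀ + 1ξ → 175 = 0 + 1ξ, giving ξ = 175 kmol.
Outlet amounts (n = n₀ + ν ξ):
  D: 561.2 − 1(175) = 386.2
  B: 505.8 − 2(175) = 155.8
  A: 0 + 1(175) = 175
  C: 0 + 1(175) = 175

156 kmol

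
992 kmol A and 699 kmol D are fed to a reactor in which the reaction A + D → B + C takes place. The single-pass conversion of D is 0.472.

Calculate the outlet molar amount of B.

D reacted = 0.472 × 699 = 329.9 kmol; ν_D = −1, so ξ = 329.9/1 = 329.9 kmol.
Outlet amounts (n = n₀ + ν ξ):
  A: 992 − 1(329.9) = 662.1
  D: 699 − 1(329.9) = 369.1
  B: 0 + 1(329.9) = 329.9
  C: 0 + 1(329.9) = 329.9

330 kmol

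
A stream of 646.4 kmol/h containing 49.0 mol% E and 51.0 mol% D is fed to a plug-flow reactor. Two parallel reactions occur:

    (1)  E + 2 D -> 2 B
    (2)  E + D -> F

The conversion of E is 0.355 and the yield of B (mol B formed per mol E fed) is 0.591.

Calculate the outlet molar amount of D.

Yield of B: 2ξ₁ / 316.7 = 0.591 → ξ₁ = 93.6 kmol/h.
Conversion of E: 1ξ₁ + 1ξ₂ = 0.355 × 316.7 = 112.4 → ξ₂ = 18.85 kmol/h.
Outlet amounts (n = n₀ + Σ ν·ξ):
  E: 316.7 − 1(93.6) − 1(18.85) = 204.3
  D: 329.7 − 2(93.6) − 1(18.85) = 123.6
  B: 0 + 2(93.6) = 187.2
  F: 0 + 1(18.85) = 18.85

124 kmol/h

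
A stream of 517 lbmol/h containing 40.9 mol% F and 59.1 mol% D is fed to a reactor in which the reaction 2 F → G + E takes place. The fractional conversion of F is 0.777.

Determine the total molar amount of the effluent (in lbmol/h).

F reacted = 0.777 × 211.5 = 164.3 lbmol/h; ν_F = −2, so ξ = 164.3/2 = 82.15 lbmol/h.
Outlet amounts (n = n₀ + ν ξ):
  F: 211.5 − 2(82.15) = 47.15
  G: 0 + 1(82.15) = 82.15
  E: 0 + 1(82.15) = 82.15
  D: 305.5 (inert)
Total out = 47.15 + 82.15 + 82.15 + 305.5 = 517 lbmol/h.

517 lbmol/h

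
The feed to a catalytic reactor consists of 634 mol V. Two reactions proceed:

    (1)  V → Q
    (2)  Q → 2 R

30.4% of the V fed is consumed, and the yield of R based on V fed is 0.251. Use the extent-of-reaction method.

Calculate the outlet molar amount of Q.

Conversion of V: V consumed = 1ξ₁ = 0.304 × 634 → ξ₁ = 192.7 mol.
Yield of R: 2ξ₂ / 634 = 0.251 → ξ₂ = 79.57 mol.
Outlet amounts (n = n₀ + Σ ν·ξ):
  V: 634 − 1(192.7) = 441.3
  Q: 0 + 1(192.7) − 1(79.57) = 113.2
  R: 0 + 2(79.57) = 159.1

113 mol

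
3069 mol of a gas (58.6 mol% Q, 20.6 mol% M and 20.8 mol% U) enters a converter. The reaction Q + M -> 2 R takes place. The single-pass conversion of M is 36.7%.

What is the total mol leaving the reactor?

M reacted = 0.367 × 632.2 = 232 mol; ν_M = −1, so ξ = 232/1 = 232 mol.
Outlet amounts (n = n₀ + ν ξ):
  Q: 1798 − 1(232) = 1566
  M: 632.2 − 1(232) = 400.2
  R: 0 + 2(232) = 464
  U: 638.4 (inert)
Total out = 1566 + 400.2 + 464 + 638.4 = 3069 mol.

3070 mol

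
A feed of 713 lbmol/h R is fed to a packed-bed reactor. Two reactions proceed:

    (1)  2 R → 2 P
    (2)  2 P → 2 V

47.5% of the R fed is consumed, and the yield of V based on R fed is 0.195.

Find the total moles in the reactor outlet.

713 lbmol/h

Conversion of R: R consumed = 2ξ₁ = 0.475 × 713 → ξ₁ = 169.3 lbmol/h.
Yield of V: 2ξ₂ / 713 = 0.195 → ξ₂ = 69.52 lbmol/h.
Outlet amounts (n = n₀ + Σ ν·ξ):
  R: 713 − 2(169.3) = 374.3
  P: 0 + 2(169.3) − 2(69.52) = 199.6
  V: 0 + 2(69.52) = 139
Total out = 374.3 + 199.6 + 139 = 713 lbmol/h.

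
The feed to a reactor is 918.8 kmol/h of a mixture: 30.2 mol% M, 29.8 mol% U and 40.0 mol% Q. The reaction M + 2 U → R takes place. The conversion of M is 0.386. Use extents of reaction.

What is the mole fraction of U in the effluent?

0.0846

M reacted = 0.386 × 277.5 = 107.1 kmol/h; ν_M = −1, so ξ = 107.1/1 = 107.1 kmol/h.
Outlet amounts (n = n₀ + ν ξ):
  M: 277.5 − 1(107.1) = 170.4
  U: 273.8 − 2(107.1) = 59.59
  R: 0 + 1(107.1) = 107.1
  Q: 367.5 (inert)
Total out = 704.6 kmol/h; y_U = 59.59 / 704.6 = 0.08457.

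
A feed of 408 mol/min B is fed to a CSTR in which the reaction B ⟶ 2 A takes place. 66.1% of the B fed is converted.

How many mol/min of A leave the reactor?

B reacted = 0.661 × 408 = 269.7 mol/min; ν_B = −1, so ξ = 269.7/1 = 269.7 mol/min.
Outlet amounts (n = n₀ + ν ξ):
  B: 408 − 1(269.7) = 138.3
  A: 0 + 2(269.7) = 539.4

539 mol/min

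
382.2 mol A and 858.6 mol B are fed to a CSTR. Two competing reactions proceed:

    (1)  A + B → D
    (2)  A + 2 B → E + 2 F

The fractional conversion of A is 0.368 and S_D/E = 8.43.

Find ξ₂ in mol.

Conversion of A: A consumed = 0.368 × 382.2 = 140.6 mol = 1ξ₁ + 1ξ₂.
Selectivity: 1ξ₁ / (1ξ₂) = 8.43 → ξ₁ = 8.43 ξ₂.
Substitute: (1·8.43 + 1) ξ₂ = 140.6 → ξ₂ = 14.92 mol, ξ₁ = 125.7 mol.
Outlet amounts (n = n₀ + Σ ν·ξ):
  A: 382.2 − 1(125.7) − 1(14.92) = 241.6
  B: 858.6 − 1(125.7) − 2(14.92) = 703
  D: 0 + 1(125.7) = 125.7
  E: 0 + 1(14.92) = 14.92
  F: 0 + 2(14.92) = 29.83

ξ₂ = 14.9 mol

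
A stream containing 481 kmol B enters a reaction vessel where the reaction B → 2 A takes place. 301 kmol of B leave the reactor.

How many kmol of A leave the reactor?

For B: n = n₀ − 1ξ → 301 = 481 − 1ξ, giving ξ = 180 kmol.
Outlet amounts (n = n₀ + ν ξ):
  B: 481 − 1(180) = 301
  A: 0 + 2(180) = 360

360 kmol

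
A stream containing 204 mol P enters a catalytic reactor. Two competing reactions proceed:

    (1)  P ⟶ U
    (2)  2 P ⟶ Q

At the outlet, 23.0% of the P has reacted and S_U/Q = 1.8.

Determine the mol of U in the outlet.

Conversion of P: P consumed = 0.23 × 204 = 46.92 mol = 1ξ₁ + 2ξ₂.
Selectivity: 1ξ₁ / (1ξ₂) = 1.8 → ξ₁ = 1.8 ξ₂.
Substitute: (1·1.8 + 2) ξ₂ = 46.92 → ξ₂ = 12.35 mol, ξ₁ = 22.23 mol.
Outlet amounts (n = n₀ + Σ ν·ξ):
  P: 204 − 1(22.23) − 2(12.35) = 157.1
  U: 0 + 1(22.23) = 22.23
  Q: 0 + 1(12.35) = 12.35

22.2 mol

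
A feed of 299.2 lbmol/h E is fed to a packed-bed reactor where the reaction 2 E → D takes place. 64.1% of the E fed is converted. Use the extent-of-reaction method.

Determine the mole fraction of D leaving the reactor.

0.472

E reacted = 0.641 × 299.2 = 191.8 lbmol/h; ν_E = −2, so ξ = 191.8/2 = 95.89 lbmol/h.
Outlet amounts (n = n₀ + ν ξ):
  E: 299.2 − 2(95.89) = 107.4
  D: 0 + 1(95.89) = 95.89
Total out = 203.3 lbmol/h; y_D = 95.89 / 203.3 = 0.4717.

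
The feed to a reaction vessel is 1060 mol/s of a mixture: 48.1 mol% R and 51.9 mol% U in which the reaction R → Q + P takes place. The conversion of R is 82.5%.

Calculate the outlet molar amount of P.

R reacted = 0.825 × 509.9 = 420.6 mol/s; ν_R = −1, so ξ = 420.6/1 = 420.6 mol/s.
Outlet amounts (n = n₀ + ν ξ):
  R: 509.9 − 1(420.6) = 89.23
  Q: 0 + 1(420.6) = 420.6
  P: 0 + 1(420.6) = 420.6
  U: 550.1 (inert)

421 mol/s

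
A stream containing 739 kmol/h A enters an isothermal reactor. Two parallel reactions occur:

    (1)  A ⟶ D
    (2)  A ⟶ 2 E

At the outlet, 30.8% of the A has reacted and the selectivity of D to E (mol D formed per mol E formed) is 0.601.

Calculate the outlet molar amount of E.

Conversion of A: A consumed = 0.308 × 739 = 227.6 kmol/h = 1ξ₁ + 1ξ₂.
Selectivity: 1ξ₁ / (2ξ₂) = 0.601 → ξ₁ = 1.202 ξ₂.
Substitute: (1·1.202 + 1) ξ₂ = 227.6 → ξ₂ = 103.4 kmol/h, ξ₁ = 124.2 kmol/h.
Outlet amounts (n = n₀ + Σ ν·ξ):
  A: 739 − 1(124.2) − 1(103.4) = 511.4
  D: 0 + 1(124.2) = 124.2
  E: 0 + 2(103.4) = 206.7

207 kmol/h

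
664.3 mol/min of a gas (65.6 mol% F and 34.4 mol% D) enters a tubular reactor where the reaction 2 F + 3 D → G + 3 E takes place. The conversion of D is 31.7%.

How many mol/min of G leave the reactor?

24.1 mol/min

D reacted = 0.317 × 228.5 = 72.44 mol/min; ν_D = −3, so ξ = 72.44/3 = 24.15 mol/min.
Outlet amounts (n = n₀ + ν ξ):
  F: 435.8 − 2(24.15) = 387.5
  D: 228.5 − 3(24.15) = 156.1
  G: 0 + 1(24.15) = 24.15
  E: 0 + 3(24.15) = 72.44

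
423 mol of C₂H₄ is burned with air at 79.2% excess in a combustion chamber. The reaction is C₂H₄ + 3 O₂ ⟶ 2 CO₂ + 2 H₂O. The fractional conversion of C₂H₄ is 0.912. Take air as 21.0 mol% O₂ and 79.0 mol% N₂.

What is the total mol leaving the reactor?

Stoichiometric O₂ = 3 × 423 = 1269 mol; O₂ fed = 1269 × 1.792 = 2274 mol.
N₂ fed = 2274 × 79/21 = 8555 mol.
Fuel reacted = 0.912 × 423 → ξ = 385.8 mol.
Outlet (n = n₀ + ν ξ):
  C₂H₄: 423 − 1(385.8) = 37.22
  O₂: 2274 − 3(385.8) = 1117
  N₂: 8555 (inert)
  CO₂: 0 + 2(385.8) = 771.6
  H₂O: 0 + 2(385.8) = 771.6
Total out = 37.22 + 1117 + 8555 + 771.6 + 771.6 = 11250 mol.

11300 mol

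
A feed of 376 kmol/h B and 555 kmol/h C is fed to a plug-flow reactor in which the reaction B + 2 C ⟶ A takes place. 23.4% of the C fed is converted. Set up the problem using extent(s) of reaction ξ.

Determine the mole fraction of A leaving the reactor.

C reacted = 0.234 × 555 = 129.9 kmol/h; ν_C = −2, so ξ = 129.9/2 = 64.94 kmol/h.
Outlet amounts (n = n₀ + ν ξ):
  B: 376 − 1(64.94) = 311.1
  C: 555 − 2(64.94) = 425.1
  A: 0 + 1(64.94) = 64.94
Total out = 801.1 kmol/h; y_A = 64.94 / 801.1 = 0.08105.

0.0811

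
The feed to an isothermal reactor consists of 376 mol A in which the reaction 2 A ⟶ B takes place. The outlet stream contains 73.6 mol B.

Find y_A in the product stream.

For B: n = n₀ + 1ξ → 73.6 = 0 + 1ξ, giving ξ = 73.6 mol.
Outlet amounts (n = n₀ + ν ξ):
  A: 376 − 2(73.6) = 228.8
  B: 0 + 1(73.6) = 73.6
Total out = 302.4 mol; y_A = 228.8 / 302.4 = 0.7566.

0.757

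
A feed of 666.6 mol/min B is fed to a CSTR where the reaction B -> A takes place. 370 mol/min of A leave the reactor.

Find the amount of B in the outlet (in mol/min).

297 mol/min

For A: n = n₀ + 1ξ → 370 = 0 + 1ξ, giving ξ = 370 mol/min.
Outlet amounts (n = n₀ + ν ξ):
  B: 666.6 − 1(370) = 296.6
  A: 0 + 1(370) = 370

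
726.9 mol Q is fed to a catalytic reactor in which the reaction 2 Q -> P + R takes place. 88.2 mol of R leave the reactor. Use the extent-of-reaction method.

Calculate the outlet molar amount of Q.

550 mol

For R: n = n₀ + 1ξ → 88.2 = 0 + 1ξ, giving ξ = 88.2 mol.
Outlet amounts (n = n₀ + ν ξ):
  Q: 726.9 − 2(88.2) = 550.5
  P: 0 + 1(88.2) = 88.2
  R: 0 + 1(88.2) = 88.2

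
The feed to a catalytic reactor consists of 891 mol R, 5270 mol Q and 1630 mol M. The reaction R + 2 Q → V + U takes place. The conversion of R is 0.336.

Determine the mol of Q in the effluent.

R reacted = 0.336 × 891 = 299.4 mol; ν_R = −1, so ξ = 299.4/1 = 299.4 mol.
Outlet amounts (n = n₀ + ν ξ):
  R: 891 − 1(299.4) = 591.6
  Q: 5270 − 2(299.4) = 4671
  V: 0 + 1(299.4) = 299.4
  U: 0 + 1(299.4) = 299.4
  M: 1630 (inert)

4670 mol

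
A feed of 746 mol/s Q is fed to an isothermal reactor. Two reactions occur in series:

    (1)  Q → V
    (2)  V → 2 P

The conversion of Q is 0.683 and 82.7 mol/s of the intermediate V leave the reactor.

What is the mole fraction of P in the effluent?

0.728

Conversion of Q: Q consumed = 1ξ₁ = 0.683 × 746 → ξ₁ = 509.5 mol/s.
V balance: n_V = 0 + 1ξ₁ − 1ξ₂ = 82.7 → ξ₂ = (1·509.5 − 82.7)/1 = 426.8 mol/s.
Outlet amounts (n = n₀ + Σ ν·ξ):
  Q: 746 − 1(509.5) = 236.5
  V: 0 + 1(509.5) − 1(426.8) = 82.7
  P: 0 + 2(426.8) = 853.6
Total out = 1173 mol/s; y_P = 853.6 / 1173 = 0.7279.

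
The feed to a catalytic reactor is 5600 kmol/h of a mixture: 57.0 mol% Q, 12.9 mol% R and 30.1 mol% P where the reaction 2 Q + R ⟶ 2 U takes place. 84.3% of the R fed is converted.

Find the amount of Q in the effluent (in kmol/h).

R reacted = 0.843 × 722.4 = 609 kmol/h; ν_R = −1, so ξ = 609/1 = 609 kmol/h.
Outlet amounts (n = n₀ + ν ξ):
  Q: 3192 − 2(609) = 1974
  R: 722.4 − 1(609) = 113.4
  U: 0 + 2(609) = 1218
  P: 1686 (inert)

1970 kmol/h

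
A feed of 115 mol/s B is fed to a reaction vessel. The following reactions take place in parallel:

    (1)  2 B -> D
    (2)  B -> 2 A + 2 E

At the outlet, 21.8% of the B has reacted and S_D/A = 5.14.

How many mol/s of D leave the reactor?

Conversion of B: B consumed = 0.218 × 115 = 25.07 mol/s = 2ξ₁ + 1ξ₂.
Selectivity: 1ξ₁ / (2ξ₂) = 5.14 → ξ₁ = 10.28 ξ₂.
Substitute: (2·10.28 + 1) ξ₂ = 25.07 → ξ₂ = 1.163 mol/s, ξ₁ = 11.95 mol/s.
Outlet amounts (n = n₀ + Σ ν·ξ):
  B: 115 − 2(11.95) − 1(1.163) = 89.93
  D: 0 + 1(11.95) = 11.95
  A: 0 + 2(1.163) = 2.326
  E: 0 + 2(1.163) = 2.326

12 mol/s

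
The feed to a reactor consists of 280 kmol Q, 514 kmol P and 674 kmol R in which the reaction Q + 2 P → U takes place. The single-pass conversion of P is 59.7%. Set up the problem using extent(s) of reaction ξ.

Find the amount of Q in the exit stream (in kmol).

127 kmol

P reacted = 0.597 × 514 = 306.9 kmol; ν_P = −2, so ξ = 306.9/2 = 153.4 kmol.
Outlet amounts (n = n₀ + ν ξ):
  Q: 280 − 1(153.4) = 126.6
  P: 514 − 2(153.4) = 207.1
  U: 0 + 1(153.4) = 153.4
  R: 674 (inert)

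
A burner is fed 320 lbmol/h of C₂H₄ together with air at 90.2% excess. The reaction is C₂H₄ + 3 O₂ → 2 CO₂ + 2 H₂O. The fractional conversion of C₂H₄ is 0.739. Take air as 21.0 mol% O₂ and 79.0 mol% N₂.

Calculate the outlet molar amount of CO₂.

Stoichiometric O₂ = 3 × 320 = 960 lbmol/h; O₂ fed = 960 × 1.902 = 1826 lbmol/h.
N₂ fed = 1826 × 79/21 = 6869 lbmol/h.
Fuel reacted = 0.739 × 320 → ξ = 236.5 lbmol/h.
Outlet (n = n₀ + ν ξ):
  C₂H₄: 320 − 1(236.5) = 83.52
  O₂: 1826 − 3(236.5) = 1116
  N₂: 6869 (inert)
  CO₂: 0 + 2(236.5) = 473
  H₂O: 0 + 2(236.5) = 473

473 lbmol/h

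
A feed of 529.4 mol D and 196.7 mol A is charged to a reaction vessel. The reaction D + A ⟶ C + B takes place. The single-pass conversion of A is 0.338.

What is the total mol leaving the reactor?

A reacted = 0.338 × 196.7 = 66.48 mol; ν_A = −1, so ξ = 66.48/1 = 66.48 mol.
Outlet amounts (n = n₀ + ν ξ):
  D: 529.4 − 1(66.48) = 462.9
  A: 196.7 − 1(66.48) = 130.2
  C: 0 + 1(66.48) = 66.48
  B: 0 + 1(66.48) = 66.48
Total out = 462.9 + 130.2 + 66.48 + 66.48 = 726.1 mol.

726 mol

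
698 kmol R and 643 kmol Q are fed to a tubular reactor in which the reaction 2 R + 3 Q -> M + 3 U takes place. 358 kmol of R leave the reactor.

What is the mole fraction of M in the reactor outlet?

0.145

For R: n = n₀ − 2ξ → 358 = 698 − 2ξ, giving ξ = 170 kmol.
Outlet amounts (n = n₀ + ν ξ):
  R: 698 − 2(170) = 358
  Q: 643 − 3(170) = 133
  M: 0 + 1(170) = 170
  U: 0 + 3(170) = 510
Total out = 1171 kmol; y_M = 170 / 1171 = 0.1452.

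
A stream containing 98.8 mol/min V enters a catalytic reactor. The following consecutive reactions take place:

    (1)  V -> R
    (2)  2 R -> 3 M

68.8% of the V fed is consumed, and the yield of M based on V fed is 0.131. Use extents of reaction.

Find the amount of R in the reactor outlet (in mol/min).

59.3 mol/min

Conversion of V: V consumed = 1ξ₁ = 0.688 × 98.8 → ξ₁ = 67.97 mol/min.
Yield of M: 3ξ₂ / 98.8 = 0.131 → ξ₂ = 4.314 mol/min.
Outlet amounts (n = n₀ + Σ ν·ξ):
  V: 98.8 − 1(67.97) = 30.83
  R: 0 + 1(67.97) − 2(4.314) = 59.35
  M: 0 + 3(4.314) = 12.94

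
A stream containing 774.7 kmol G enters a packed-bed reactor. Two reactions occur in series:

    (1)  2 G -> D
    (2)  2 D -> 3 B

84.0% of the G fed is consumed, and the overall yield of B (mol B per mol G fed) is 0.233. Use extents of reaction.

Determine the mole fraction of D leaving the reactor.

Conversion of G: G consumed = 2ξ₁ = 0.84 × 774.7 → ξ₁ = 325.4 kmol.
Yield of B: 3ξ₂ / 774.7 = 0.233 → ξ₂ = 60.17 kmol.
Outlet amounts (n = n₀ + Σ ν·ξ):
  G: 774.7 − 2(325.4) = 124
  D: 0 + 1(325.4) − 2(60.17) = 205
  B: 0 + 3(60.17) = 180.5
Total out = 509.5 kmol; y_D = 205 / 509.5 = 0.4024.

0.402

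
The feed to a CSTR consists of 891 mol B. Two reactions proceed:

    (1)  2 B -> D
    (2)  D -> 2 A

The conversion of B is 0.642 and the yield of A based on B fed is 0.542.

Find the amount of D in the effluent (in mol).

Conversion of B: B consumed = 2ξ₁ = 0.642 × 891 → ξ₁ = 286 mol.
Yield of A: 2ξ₂ / 891 = 0.542 → ξ₂ = 241.5 mol.
Outlet amounts (n = n₀ + Σ ν·ξ):
  B: 891 − 2(286) = 319
  D: 0 + 1(286) − 1(241.5) = 44.55
  A: 0 + 2(241.5) = 482.9

44.6 mol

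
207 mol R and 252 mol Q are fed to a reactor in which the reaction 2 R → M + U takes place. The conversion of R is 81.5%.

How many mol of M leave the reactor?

84.4 mol

R reacted = 0.815 × 207 = 168.7 mol; ν_R = −2, so ξ = 168.7/2 = 84.35 mol.
Outlet amounts (n = n₀ + ν ξ):
  R: 207 − 2(84.35) = 38.3
  M: 0 + 1(84.35) = 84.35
  U: 0 + 1(84.35) = 84.35
  Q: 252 (inert)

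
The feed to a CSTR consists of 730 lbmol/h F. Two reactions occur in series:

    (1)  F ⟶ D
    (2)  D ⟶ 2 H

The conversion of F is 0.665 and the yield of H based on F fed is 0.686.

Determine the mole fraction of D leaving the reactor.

0.24

Conversion of F: F consumed = 1ξ₁ = 0.665 × 730 → ξ₁ = 485.5 lbmol/h.
Yield of H: 2ξ₂ / 730 = 0.686 → ξ₂ = 250.4 lbmol/h.
Outlet amounts (n = n₀ + Σ ν·ξ):
  F: 730 − 1(485.5) = 244.5
  D: 0 + 1(485.5) − 1(250.4) = 235.1
  H: 0 + 2(250.4) = 500.8
Total out = 980.4 lbmol/h; y_D = 235.1 / 980.4 = 0.2398.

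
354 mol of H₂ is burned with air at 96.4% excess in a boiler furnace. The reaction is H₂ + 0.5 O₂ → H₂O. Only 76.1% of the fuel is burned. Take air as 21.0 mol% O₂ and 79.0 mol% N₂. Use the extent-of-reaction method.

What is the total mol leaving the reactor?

Stoichiometric O₂ = 0.5 × 354 = 177 mol; O₂ fed = 177 × 1.964 = 347.6 mol.
N₂ fed = 347.6 × 79/21 = 1308 mol.
Fuel reacted = 0.761 × 354 → ξ = 269.4 mol.
Outlet (n = n₀ + ν ξ):
  H₂: 354 − 1(269.4) = 84.61
  O₂: 347.6 − 0.5(269.4) = 212.9
  N₂: 1308 (inert)
  H₂O: 0 + 1(269.4) = 269.4
Total out = 84.61 + 212.9 + 1308 + 269.4 = 1875 mol.

1870 mol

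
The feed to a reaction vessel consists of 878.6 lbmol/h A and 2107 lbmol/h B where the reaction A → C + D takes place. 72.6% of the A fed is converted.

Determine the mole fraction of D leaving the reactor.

A reacted = 0.726 × 878.6 = 637.9 lbmol/h; ν_A = −1, so ξ = 637.9/1 = 637.9 lbmol/h.
Outlet amounts (n = n₀ + ν ξ):
  A: 878.6 − 1(637.9) = 240.7
  C: 0 + 1(637.9) = 637.9
  D: 0 + 1(637.9) = 637.9
  B: 2107 (inert)
Total out = 3623 lbmol/h; y_D = 637.9 / 3623 = 0.176.

0.176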